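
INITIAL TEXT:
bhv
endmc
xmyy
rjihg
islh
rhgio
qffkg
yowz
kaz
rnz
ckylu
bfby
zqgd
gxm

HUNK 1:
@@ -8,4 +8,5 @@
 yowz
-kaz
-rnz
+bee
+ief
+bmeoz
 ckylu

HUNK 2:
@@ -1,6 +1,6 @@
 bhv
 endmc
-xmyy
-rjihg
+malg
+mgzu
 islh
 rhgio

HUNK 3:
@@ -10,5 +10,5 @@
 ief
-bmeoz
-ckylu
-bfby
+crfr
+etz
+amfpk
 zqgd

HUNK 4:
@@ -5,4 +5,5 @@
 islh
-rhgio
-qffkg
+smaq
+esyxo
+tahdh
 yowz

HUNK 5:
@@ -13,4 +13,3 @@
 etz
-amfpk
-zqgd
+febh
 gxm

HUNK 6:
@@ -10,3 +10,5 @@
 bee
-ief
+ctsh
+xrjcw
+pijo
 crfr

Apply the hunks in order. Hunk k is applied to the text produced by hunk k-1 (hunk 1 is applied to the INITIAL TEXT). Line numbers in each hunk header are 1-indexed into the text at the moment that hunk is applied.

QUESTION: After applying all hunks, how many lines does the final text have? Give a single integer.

Answer: 17

Derivation:
Hunk 1: at line 8 remove [kaz,rnz] add [bee,ief,bmeoz] -> 15 lines: bhv endmc xmyy rjihg islh rhgio qffkg yowz bee ief bmeoz ckylu bfby zqgd gxm
Hunk 2: at line 1 remove [xmyy,rjihg] add [malg,mgzu] -> 15 lines: bhv endmc malg mgzu islh rhgio qffkg yowz bee ief bmeoz ckylu bfby zqgd gxm
Hunk 3: at line 10 remove [bmeoz,ckylu,bfby] add [crfr,etz,amfpk] -> 15 lines: bhv endmc malg mgzu islh rhgio qffkg yowz bee ief crfr etz amfpk zqgd gxm
Hunk 4: at line 5 remove [rhgio,qffkg] add [smaq,esyxo,tahdh] -> 16 lines: bhv endmc malg mgzu islh smaq esyxo tahdh yowz bee ief crfr etz amfpk zqgd gxm
Hunk 5: at line 13 remove [amfpk,zqgd] add [febh] -> 15 lines: bhv endmc malg mgzu islh smaq esyxo tahdh yowz bee ief crfr etz febh gxm
Hunk 6: at line 10 remove [ief] add [ctsh,xrjcw,pijo] -> 17 lines: bhv endmc malg mgzu islh smaq esyxo tahdh yowz bee ctsh xrjcw pijo crfr etz febh gxm
Final line count: 17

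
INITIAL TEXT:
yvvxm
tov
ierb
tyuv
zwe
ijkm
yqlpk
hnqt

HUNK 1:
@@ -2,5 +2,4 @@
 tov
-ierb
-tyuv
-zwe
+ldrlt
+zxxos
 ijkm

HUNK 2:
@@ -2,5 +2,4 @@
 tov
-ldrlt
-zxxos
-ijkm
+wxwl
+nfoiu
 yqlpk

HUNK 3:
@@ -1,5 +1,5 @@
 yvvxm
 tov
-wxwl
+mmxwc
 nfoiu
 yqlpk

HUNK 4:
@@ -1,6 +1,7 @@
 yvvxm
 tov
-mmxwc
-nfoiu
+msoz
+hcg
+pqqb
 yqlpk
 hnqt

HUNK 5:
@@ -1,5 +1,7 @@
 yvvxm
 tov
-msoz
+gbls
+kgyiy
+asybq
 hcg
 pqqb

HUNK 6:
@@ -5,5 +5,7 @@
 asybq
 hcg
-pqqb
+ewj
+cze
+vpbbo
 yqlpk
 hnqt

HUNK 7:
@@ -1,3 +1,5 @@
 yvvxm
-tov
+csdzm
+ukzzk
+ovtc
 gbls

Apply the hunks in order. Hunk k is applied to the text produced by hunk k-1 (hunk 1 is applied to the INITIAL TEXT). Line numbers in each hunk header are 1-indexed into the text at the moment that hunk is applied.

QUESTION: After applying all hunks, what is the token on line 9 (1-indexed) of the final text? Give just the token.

Hunk 1: at line 2 remove [ierb,tyuv,zwe] add [ldrlt,zxxos] -> 7 lines: yvvxm tov ldrlt zxxos ijkm yqlpk hnqt
Hunk 2: at line 2 remove [ldrlt,zxxos,ijkm] add [wxwl,nfoiu] -> 6 lines: yvvxm tov wxwl nfoiu yqlpk hnqt
Hunk 3: at line 1 remove [wxwl] add [mmxwc] -> 6 lines: yvvxm tov mmxwc nfoiu yqlpk hnqt
Hunk 4: at line 1 remove [mmxwc,nfoiu] add [msoz,hcg,pqqb] -> 7 lines: yvvxm tov msoz hcg pqqb yqlpk hnqt
Hunk 5: at line 1 remove [msoz] add [gbls,kgyiy,asybq] -> 9 lines: yvvxm tov gbls kgyiy asybq hcg pqqb yqlpk hnqt
Hunk 6: at line 5 remove [pqqb] add [ewj,cze,vpbbo] -> 11 lines: yvvxm tov gbls kgyiy asybq hcg ewj cze vpbbo yqlpk hnqt
Hunk 7: at line 1 remove [tov] add [csdzm,ukzzk,ovtc] -> 13 lines: yvvxm csdzm ukzzk ovtc gbls kgyiy asybq hcg ewj cze vpbbo yqlpk hnqt
Final line 9: ewj

Answer: ewj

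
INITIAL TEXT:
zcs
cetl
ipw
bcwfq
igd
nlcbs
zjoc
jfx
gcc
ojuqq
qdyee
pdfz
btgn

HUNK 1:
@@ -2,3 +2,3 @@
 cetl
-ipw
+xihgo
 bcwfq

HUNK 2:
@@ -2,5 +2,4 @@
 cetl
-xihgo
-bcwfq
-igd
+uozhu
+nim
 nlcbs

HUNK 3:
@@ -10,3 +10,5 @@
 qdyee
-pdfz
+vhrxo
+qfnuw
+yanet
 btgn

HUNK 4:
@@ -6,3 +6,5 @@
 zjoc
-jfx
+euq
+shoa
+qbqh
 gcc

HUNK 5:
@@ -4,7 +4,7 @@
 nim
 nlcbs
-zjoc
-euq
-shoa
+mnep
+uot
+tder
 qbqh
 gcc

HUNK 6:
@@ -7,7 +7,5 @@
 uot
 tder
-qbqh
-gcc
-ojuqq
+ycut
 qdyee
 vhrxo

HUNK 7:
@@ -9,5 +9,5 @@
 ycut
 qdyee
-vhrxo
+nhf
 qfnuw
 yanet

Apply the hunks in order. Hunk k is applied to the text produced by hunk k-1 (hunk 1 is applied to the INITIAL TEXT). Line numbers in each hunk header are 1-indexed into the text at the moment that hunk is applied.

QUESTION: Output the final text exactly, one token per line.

Hunk 1: at line 2 remove [ipw] add [xihgo] -> 13 lines: zcs cetl xihgo bcwfq igd nlcbs zjoc jfx gcc ojuqq qdyee pdfz btgn
Hunk 2: at line 2 remove [xihgo,bcwfq,igd] add [uozhu,nim] -> 12 lines: zcs cetl uozhu nim nlcbs zjoc jfx gcc ojuqq qdyee pdfz btgn
Hunk 3: at line 10 remove [pdfz] add [vhrxo,qfnuw,yanet] -> 14 lines: zcs cetl uozhu nim nlcbs zjoc jfx gcc ojuqq qdyee vhrxo qfnuw yanet btgn
Hunk 4: at line 6 remove [jfx] add [euq,shoa,qbqh] -> 16 lines: zcs cetl uozhu nim nlcbs zjoc euq shoa qbqh gcc ojuqq qdyee vhrxo qfnuw yanet btgn
Hunk 5: at line 4 remove [zjoc,euq,shoa] add [mnep,uot,tder] -> 16 lines: zcs cetl uozhu nim nlcbs mnep uot tder qbqh gcc ojuqq qdyee vhrxo qfnuw yanet btgn
Hunk 6: at line 7 remove [qbqh,gcc,ojuqq] add [ycut] -> 14 lines: zcs cetl uozhu nim nlcbs mnep uot tder ycut qdyee vhrxo qfnuw yanet btgn
Hunk 7: at line 9 remove [vhrxo] add [nhf] -> 14 lines: zcs cetl uozhu nim nlcbs mnep uot tder ycut qdyee nhf qfnuw yanet btgn

Answer: zcs
cetl
uozhu
nim
nlcbs
mnep
uot
tder
ycut
qdyee
nhf
qfnuw
yanet
btgn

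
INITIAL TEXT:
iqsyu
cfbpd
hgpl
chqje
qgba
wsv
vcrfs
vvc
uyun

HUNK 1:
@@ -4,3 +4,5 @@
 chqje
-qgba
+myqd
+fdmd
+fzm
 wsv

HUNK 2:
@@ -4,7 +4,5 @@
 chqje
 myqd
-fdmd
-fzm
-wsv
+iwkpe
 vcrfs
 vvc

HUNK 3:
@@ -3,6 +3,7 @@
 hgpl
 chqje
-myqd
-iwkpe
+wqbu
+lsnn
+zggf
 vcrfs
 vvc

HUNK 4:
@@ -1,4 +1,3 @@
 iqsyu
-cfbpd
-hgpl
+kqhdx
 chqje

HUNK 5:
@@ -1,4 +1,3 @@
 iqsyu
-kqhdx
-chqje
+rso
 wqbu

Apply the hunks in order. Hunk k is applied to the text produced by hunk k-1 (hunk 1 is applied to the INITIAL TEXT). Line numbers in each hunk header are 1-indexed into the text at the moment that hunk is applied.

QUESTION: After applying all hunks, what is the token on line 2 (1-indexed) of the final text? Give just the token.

Answer: rso

Derivation:
Hunk 1: at line 4 remove [qgba] add [myqd,fdmd,fzm] -> 11 lines: iqsyu cfbpd hgpl chqje myqd fdmd fzm wsv vcrfs vvc uyun
Hunk 2: at line 4 remove [fdmd,fzm,wsv] add [iwkpe] -> 9 lines: iqsyu cfbpd hgpl chqje myqd iwkpe vcrfs vvc uyun
Hunk 3: at line 3 remove [myqd,iwkpe] add [wqbu,lsnn,zggf] -> 10 lines: iqsyu cfbpd hgpl chqje wqbu lsnn zggf vcrfs vvc uyun
Hunk 4: at line 1 remove [cfbpd,hgpl] add [kqhdx] -> 9 lines: iqsyu kqhdx chqje wqbu lsnn zggf vcrfs vvc uyun
Hunk 5: at line 1 remove [kqhdx,chqje] add [rso] -> 8 lines: iqsyu rso wqbu lsnn zggf vcrfs vvc uyun
Final line 2: rso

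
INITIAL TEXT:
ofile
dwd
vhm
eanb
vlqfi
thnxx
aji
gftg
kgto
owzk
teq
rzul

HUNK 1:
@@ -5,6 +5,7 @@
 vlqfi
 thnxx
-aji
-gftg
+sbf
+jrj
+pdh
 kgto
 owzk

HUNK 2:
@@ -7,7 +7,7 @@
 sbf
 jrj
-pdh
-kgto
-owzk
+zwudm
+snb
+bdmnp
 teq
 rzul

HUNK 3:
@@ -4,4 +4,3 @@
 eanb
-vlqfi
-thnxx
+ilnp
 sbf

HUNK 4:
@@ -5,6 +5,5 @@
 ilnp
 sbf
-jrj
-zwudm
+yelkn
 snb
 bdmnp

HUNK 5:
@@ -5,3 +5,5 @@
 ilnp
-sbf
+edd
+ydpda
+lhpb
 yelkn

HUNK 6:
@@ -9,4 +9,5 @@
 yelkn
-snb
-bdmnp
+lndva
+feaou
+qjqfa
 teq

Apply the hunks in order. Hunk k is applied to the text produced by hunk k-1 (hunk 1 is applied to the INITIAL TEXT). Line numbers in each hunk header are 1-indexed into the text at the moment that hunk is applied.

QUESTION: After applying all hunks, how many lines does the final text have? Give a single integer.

Answer: 14

Derivation:
Hunk 1: at line 5 remove [aji,gftg] add [sbf,jrj,pdh] -> 13 lines: ofile dwd vhm eanb vlqfi thnxx sbf jrj pdh kgto owzk teq rzul
Hunk 2: at line 7 remove [pdh,kgto,owzk] add [zwudm,snb,bdmnp] -> 13 lines: ofile dwd vhm eanb vlqfi thnxx sbf jrj zwudm snb bdmnp teq rzul
Hunk 3: at line 4 remove [vlqfi,thnxx] add [ilnp] -> 12 lines: ofile dwd vhm eanb ilnp sbf jrj zwudm snb bdmnp teq rzul
Hunk 4: at line 5 remove [jrj,zwudm] add [yelkn] -> 11 lines: ofile dwd vhm eanb ilnp sbf yelkn snb bdmnp teq rzul
Hunk 5: at line 5 remove [sbf] add [edd,ydpda,lhpb] -> 13 lines: ofile dwd vhm eanb ilnp edd ydpda lhpb yelkn snb bdmnp teq rzul
Hunk 6: at line 9 remove [snb,bdmnp] add [lndva,feaou,qjqfa] -> 14 lines: ofile dwd vhm eanb ilnp edd ydpda lhpb yelkn lndva feaou qjqfa teq rzul
Final line count: 14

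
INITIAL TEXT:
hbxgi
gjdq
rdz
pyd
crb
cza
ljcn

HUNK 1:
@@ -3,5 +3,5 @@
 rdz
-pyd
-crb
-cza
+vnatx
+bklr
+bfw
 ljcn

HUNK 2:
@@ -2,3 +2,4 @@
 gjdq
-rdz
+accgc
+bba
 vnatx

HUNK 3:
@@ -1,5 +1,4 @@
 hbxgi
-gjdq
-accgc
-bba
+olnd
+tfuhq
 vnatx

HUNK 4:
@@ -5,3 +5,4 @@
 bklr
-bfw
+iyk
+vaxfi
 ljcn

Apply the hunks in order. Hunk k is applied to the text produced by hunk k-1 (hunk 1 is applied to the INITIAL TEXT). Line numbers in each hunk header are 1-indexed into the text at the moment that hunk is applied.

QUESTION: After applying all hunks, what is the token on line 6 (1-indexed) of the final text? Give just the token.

Answer: iyk

Derivation:
Hunk 1: at line 3 remove [pyd,crb,cza] add [vnatx,bklr,bfw] -> 7 lines: hbxgi gjdq rdz vnatx bklr bfw ljcn
Hunk 2: at line 2 remove [rdz] add [accgc,bba] -> 8 lines: hbxgi gjdq accgc bba vnatx bklr bfw ljcn
Hunk 3: at line 1 remove [gjdq,accgc,bba] add [olnd,tfuhq] -> 7 lines: hbxgi olnd tfuhq vnatx bklr bfw ljcn
Hunk 4: at line 5 remove [bfw] add [iyk,vaxfi] -> 8 lines: hbxgi olnd tfuhq vnatx bklr iyk vaxfi ljcn
Final line 6: iyk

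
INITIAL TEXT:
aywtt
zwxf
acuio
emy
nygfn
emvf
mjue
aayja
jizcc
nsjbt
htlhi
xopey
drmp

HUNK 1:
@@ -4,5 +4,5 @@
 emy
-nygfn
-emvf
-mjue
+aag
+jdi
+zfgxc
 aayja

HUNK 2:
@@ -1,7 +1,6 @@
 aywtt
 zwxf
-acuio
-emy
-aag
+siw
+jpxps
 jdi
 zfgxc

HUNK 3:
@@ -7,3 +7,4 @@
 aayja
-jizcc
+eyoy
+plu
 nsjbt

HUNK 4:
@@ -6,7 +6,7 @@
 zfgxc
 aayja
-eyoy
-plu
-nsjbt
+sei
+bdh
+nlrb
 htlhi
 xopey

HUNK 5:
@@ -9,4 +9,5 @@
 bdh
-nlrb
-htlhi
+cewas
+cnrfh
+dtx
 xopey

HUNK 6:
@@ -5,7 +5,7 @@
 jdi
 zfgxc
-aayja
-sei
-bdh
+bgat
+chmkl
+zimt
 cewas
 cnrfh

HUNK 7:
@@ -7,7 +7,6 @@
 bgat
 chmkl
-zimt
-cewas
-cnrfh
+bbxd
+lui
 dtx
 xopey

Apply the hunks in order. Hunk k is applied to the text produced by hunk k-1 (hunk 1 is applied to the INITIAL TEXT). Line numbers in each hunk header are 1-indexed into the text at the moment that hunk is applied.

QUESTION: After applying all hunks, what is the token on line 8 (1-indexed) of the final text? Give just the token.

Hunk 1: at line 4 remove [nygfn,emvf,mjue] add [aag,jdi,zfgxc] -> 13 lines: aywtt zwxf acuio emy aag jdi zfgxc aayja jizcc nsjbt htlhi xopey drmp
Hunk 2: at line 1 remove [acuio,emy,aag] add [siw,jpxps] -> 12 lines: aywtt zwxf siw jpxps jdi zfgxc aayja jizcc nsjbt htlhi xopey drmp
Hunk 3: at line 7 remove [jizcc] add [eyoy,plu] -> 13 lines: aywtt zwxf siw jpxps jdi zfgxc aayja eyoy plu nsjbt htlhi xopey drmp
Hunk 4: at line 6 remove [eyoy,plu,nsjbt] add [sei,bdh,nlrb] -> 13 lines: aywtt zwxf siw jpxps jdi zfgxc aayja sei bdh nlrb htlhi xopey drmp
Hunk 5: at line 9 remove [nlrb,htlhi] add [cewas,cnrfh,dtx] -> 14 lines: aywtt zwxf siw jpxps jdi zfgxc aayja sei bdh cewas cnrfh dtx xopey drmp
Hunk 6: at line 5 remove [aayja,sei,bdh] add [bgat,chmkl,zimt] -> 14 lines: aywtt zwxf siw jpxps jdi zfgxc bgat chmkl zimt cewas cnrfh dtx xopey drmp
Hunk 7: at line 7 remove [zimt,cewas,cnrfh] add [bbxd,lui] -> 13 lines: aywtt zwxf siw jpxps jdi zfgxc bgat chmkl bbxd lui dtx xopey drmp
Final line 8: chmkl

Answer: chmkl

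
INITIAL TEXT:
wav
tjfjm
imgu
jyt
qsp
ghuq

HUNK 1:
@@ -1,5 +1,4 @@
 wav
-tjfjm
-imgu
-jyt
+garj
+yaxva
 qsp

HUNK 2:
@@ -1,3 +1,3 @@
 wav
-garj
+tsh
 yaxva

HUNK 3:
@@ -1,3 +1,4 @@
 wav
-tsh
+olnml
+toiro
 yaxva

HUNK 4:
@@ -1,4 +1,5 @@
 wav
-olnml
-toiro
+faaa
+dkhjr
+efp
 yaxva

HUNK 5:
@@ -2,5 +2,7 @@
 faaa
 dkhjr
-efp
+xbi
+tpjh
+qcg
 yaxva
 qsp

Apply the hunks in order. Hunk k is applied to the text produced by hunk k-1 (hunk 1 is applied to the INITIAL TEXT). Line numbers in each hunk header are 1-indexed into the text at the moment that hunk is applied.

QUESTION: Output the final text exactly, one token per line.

Answer: wav
faaa
dkhjr
xbi
tpjh
qcg
yaxva
qsp
ghuq

Derivation:
Hunk 1: at line 1 remove [tjfjm,imgu,jyt] add [garj,yaxva] -> 5 lines: wav garj yaxva qsp ghuq
Hunk 2: at line 1 remove [garj] add [tsh] -> 5 lines: wav tsh yaxva qsp ghuq
Hunk 3: at line 1 remove [tsh] add [olnml,toiro] -> 6 lines: wav olnml toiro yaxva qsp ghuq
Hunk 4: at line 1 remove [olnml,toiro] add [faaa,dkhjr,efp] -> 7 lines: wav faaa dkhjr efp yaxva qsp ghuq
Hunk 5: at line 2 remove [efp] add [xbi,tpjh,qcg] -> 9 lines: wav faaa dkhjr xbi tpjh qcg yaxva qsp ghuq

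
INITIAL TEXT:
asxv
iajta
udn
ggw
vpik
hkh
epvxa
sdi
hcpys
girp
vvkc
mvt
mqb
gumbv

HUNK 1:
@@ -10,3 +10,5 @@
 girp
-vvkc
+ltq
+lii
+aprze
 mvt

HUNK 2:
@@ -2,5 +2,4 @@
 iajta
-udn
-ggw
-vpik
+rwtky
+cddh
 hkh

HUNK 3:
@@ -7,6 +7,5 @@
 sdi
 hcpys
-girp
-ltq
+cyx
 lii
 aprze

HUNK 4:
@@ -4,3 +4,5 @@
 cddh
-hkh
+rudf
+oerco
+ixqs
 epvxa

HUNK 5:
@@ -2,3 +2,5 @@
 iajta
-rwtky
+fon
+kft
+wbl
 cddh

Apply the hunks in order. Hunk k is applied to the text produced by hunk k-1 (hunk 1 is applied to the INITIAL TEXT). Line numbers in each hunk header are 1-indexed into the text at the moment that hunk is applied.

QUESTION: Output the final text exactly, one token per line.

Answer: asxv
iajta
fon
kft
wbl
cddh
rudf
oerco
ixqs
epvxa
sdi
hcpys
cyx
lii
aprze
mvt
mqb
gumbv

Derivation:
Hunk 1: at line 10 remove [vvkc] add [ltq,lii,aprze] -> 16 lines: asxv iajta udn ggw vpik hkh epvxa sdi hcpys girp ltq lii aprze mvt mqb gumbv
Hunk 2: at line 2 remove [udn,ggw,vpik] add [rwtky,cddh] -> 15 lines: asxv iajta rwtky cddh hkh epvxa sdi hcpys girp ltq lii aprze mvt mqb gumbv
Hunk 3: at line 7 remove [girp,ltq] add [cyx] -> 14 lines: asxv iajta rwtky cddh hkh epvxa sdi hcpys cyx lii aprze mvt mqb gumbv
Hunk 4: at line 4 remove [hkh] add [rudf,oerco,ixqs] -> 16 lines: asxv iajta rwtky cddh rudf oerco ixqs epvxa sdi hcpys cyx lii aprze mvt mqb gumbv
Hunk 5: at line 2 remove [rwtky] add [fon,kft,wbl] -> 18 lines: asxv iajta fon kft wbl cddh rudf oerco ixqs epvxa sdi hcpys cyx lii aprze mvt mqb gumbv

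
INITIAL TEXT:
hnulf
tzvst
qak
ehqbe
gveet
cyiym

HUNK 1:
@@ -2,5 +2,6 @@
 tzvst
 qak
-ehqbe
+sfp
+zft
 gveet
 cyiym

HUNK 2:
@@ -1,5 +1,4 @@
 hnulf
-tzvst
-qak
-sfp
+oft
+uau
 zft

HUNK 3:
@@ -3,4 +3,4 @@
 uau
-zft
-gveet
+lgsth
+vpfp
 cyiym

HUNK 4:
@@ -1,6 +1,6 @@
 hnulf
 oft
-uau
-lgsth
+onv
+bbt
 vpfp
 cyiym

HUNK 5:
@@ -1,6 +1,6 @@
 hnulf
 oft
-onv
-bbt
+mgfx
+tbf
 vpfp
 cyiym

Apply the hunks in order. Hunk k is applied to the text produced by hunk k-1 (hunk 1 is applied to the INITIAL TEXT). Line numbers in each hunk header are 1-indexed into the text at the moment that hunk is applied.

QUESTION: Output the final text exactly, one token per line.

Answer: hnulf
oft
mgfx
tbf
vpfp
cyiym

Derivation:
Hunk 1: at line 2 remove [ehqbe] add [sfp,zft] -> 7 lines: hnulf tzvst qak sfp zft gveet cyiym
Hunk 2: at line 1 remove [tzvst,qak,sfp] add [oft,uau] -> 6 lines: hnulf oft uau zft gveet cyiym
Hunk 3: at line 3 remove [zft,gveet] add [lgsth,vpfp] -> 6 lines: hnulf oft uau lgsth vpfp cyiym
Hunk 4: at line 1 remove [uau,lgsth] add [onv,bbt] -> 6 lines: hnulf oft onv bbt vpfp cyiym
Hunk 5: at line 1 remove [onv,bbt] add [mgfx,tbf] -> 6 lines: hnulf oft mgfx tbf vpfp cyiym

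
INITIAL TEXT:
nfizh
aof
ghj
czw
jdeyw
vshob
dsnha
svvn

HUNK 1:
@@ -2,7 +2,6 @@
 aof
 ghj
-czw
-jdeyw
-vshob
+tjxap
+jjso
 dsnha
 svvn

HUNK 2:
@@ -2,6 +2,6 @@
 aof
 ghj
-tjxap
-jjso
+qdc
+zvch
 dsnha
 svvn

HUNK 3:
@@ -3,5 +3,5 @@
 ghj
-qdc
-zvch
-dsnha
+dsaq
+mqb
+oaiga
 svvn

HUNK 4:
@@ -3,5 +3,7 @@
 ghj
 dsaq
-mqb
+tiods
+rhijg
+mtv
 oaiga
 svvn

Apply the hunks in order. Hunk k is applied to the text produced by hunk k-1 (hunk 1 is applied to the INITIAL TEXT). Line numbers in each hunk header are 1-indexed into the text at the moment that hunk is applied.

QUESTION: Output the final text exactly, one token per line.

Answer: nfizh
aof
ghj
dsaq
tiods
rhijg
mtv
oaiga
svvn

Derivation:
Hunk 1: at line 2 remove [czw,jdeyw,vshob] add [tjxap,jjso] -> 7 lines: nfizh aof ghj tjxap jjso dsnha svvn
Hunk 2: at line 2 remove [tjxap,jjso] add [qdc,zvch] -> 7 lines: nfizh aof ghj qdc zvch dsnha svvn
Hunk 3: at line 3 remove [qdc,zvch,dsnha] add [dsaq,mqb,oaiga] -> 7 lines: nfizh aof ghj dsaq mqb oaiga svvn
Hunk 4: at line 3 remove [mqb] add [tiods,rhijg,mtv] -> 9 lines: nfizh aof ghj dsaq tiods rhijg mtv oaiga svvn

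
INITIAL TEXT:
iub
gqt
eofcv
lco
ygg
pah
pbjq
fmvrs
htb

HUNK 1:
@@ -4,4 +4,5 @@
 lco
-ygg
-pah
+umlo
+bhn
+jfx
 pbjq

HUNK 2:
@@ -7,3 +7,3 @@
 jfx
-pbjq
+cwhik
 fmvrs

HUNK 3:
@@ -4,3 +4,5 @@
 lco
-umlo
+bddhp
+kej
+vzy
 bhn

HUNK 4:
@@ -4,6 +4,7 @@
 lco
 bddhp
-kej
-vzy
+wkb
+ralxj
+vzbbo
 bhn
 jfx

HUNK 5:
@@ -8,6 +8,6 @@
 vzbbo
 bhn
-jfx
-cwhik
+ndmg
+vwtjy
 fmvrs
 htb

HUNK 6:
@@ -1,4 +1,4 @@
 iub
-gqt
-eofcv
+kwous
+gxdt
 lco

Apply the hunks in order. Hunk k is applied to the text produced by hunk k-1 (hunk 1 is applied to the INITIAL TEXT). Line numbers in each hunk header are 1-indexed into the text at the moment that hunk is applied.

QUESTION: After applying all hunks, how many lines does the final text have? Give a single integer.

Hunk 1: at line 4 remove [ygg,pah] add [umlo,bhn,jfx] -> 10 lines: iub gqt eofcv lco umlo bhn jfx pbjq fmvrs htb
Hunk 2: at line 7 remove [pbjq] add [cwhik] -> 10 lines: iub gqt eofcv lco umlo bhn jfx cwhik fmvrs htb
Hunk 3: at line 4 remove [umlo] add [bddhp,kej,vzy] -> 12 lines: iub gqt eofcv lco bddhp kej vzy bhn jfx cwhik fmvrs htb
Hunk 4: at line 4 remove [kej,vzy] add [wkb,ralxj,vzbbo] -> 13 lines: iub gqt eofcv lco bddhp wkb ralxj vzbbo bhn jfx cwhik fmvrs htb
Hunk 5: at line 8 remove [jfx,cwhik] add [ndmg,vwtjy] -> 13 lines: iub gqt eofcv lco bddhp wkb ralxj vzbbo bhn ndmg vwtjy fmvrs htb
Hunk 6: at line 1 remove [gqt,eofcv] add [kwous,gxdt] -> 13 lines: iub kwous gxdt lco bddhp wkb ralxj vzbbo bhn ndmg vwtjy fmvrs htb
Final line count: 13

Answer: 13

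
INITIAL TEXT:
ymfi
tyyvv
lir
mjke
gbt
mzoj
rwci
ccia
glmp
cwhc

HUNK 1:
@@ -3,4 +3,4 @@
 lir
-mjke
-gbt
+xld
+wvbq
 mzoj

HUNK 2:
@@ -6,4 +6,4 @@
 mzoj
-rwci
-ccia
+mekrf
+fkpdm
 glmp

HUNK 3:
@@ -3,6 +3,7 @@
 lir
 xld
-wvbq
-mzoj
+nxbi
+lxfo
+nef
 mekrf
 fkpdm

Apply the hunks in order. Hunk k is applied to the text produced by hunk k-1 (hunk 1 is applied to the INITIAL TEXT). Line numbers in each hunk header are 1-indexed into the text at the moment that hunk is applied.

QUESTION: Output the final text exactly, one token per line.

Hunk 1: at line 3 remove [mjke,gbt] add [xld,wvbq] -> 10 lines: ymfi tyyvv lir xld wvbq mzoj rwci ccia glmp cwhc
Hunk 2: at line 6 remove [rwci,ccia] add [mekrf,fkpdm] -> 10 lines: ymfi tyyvv lir xld wvbq mzoj mekrf fkpdm glmp cwhc
Hunk 3: at line 3 remove [wvbq,mzoj] add [nxbi,lxfo,nef] -> 11 lines: ymfi tyyvv lir xld nxbi lxfo nef mekrf fkpdm glmp cwhc

Answer: ymfi
tyyvv
lir
xld
nxbi
lxfo
nef
mekrf
fkpdm
glmp
cwhc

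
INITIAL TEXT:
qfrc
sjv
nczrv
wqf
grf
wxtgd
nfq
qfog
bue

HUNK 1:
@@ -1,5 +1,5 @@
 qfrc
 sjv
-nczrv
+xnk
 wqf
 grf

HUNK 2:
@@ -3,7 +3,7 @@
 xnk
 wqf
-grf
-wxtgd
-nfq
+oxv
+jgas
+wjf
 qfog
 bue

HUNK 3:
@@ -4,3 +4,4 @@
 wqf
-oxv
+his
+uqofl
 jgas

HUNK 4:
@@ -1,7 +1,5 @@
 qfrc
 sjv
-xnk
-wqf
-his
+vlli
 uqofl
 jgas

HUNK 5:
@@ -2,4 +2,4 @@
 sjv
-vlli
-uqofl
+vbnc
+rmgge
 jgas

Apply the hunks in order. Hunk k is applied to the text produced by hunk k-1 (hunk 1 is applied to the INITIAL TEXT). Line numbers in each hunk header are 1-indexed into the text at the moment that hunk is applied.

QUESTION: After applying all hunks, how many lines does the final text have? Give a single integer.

Answer: 8

Derivation:
Hunk 1: at line 1 remove [nczrv] add [xnk] -> 9 lines: qfrc sjv xnk wqf grf wxtgd nfq qfog bue
Hunk 2: at line 3 remove [grf,wxtgd,nfq] add [oxv,jgas,wjf] -> 9 lines: qfrc sjv xnk wqf oxv jgas wjf qfog bue
Hunk 3: at line 4 remove [oxv] add [his,uqofl] -> 10 lines: qfrc sjv xnk wqf his uqofl jgas wjf qfog bue
Hunk 4: at line 1 remove [xnk,wqf,his] add [vlli] -> 8 lines: qfrc sjv vlli uqofl jgas wjf qfog bue
Hunk 5: at line 2 remove [vlli,uqofl] add [vbnc,rmgge] -> 8 lines: qfrc sjv vbnc rmgge jgas wjf qfog bue
Final line count: 8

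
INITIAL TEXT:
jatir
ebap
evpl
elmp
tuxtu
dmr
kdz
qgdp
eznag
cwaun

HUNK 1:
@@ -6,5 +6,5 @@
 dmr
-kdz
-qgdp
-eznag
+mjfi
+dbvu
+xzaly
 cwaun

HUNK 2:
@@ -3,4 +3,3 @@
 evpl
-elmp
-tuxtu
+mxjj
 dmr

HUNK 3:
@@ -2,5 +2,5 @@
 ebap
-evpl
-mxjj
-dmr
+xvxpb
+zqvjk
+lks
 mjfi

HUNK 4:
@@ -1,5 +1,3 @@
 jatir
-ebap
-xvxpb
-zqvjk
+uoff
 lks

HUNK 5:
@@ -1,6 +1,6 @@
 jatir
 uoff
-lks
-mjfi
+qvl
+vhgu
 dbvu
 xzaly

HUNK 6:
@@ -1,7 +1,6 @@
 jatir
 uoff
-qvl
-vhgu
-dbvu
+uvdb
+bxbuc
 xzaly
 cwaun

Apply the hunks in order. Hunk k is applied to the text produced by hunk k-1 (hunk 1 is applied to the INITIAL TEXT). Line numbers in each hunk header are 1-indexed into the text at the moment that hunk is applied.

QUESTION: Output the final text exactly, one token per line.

Hunk 1: at line 6 remove [kdz,qgdp,eznag] add [mjfi,dbvu,xzaly] -> 10 lines: jatir ebap evpl elmp tuxtu dmr mjfi dbvu xzaly cwaun
Hunk 2: at line 3 remove [elmp,tuxtu] add [mxjj] -> 9 lines: jatir ebap evpl mxjj dmr mjfi dbvu xzaly cwaun
Hunk 3: at line 2 remove [evpl,mxjj,dmr] add [xvxpb,zqvjk,lks] -> 9 lines: jatir ebap xvxpb zqvjk lks mjfi dbvu xzaly cwaun
Hunk 4: at line 1 remove [ebap,xvxpb,zqvjk] add [uoff] -> 7 lines: jatir uoff lks mjfi dbvu xzaly cwaun
Hunk 5: at line 1 remove [lks,mjfi] add [qvl,vhgu] -> 7 lines: jatir uoff qvl vhgu dbvu xzaly cwaun
Hunk 6: at line 1 remove [qvl,vhgu,dbvu] add [uvdb,bxbuc] -> 6 lines: jatir uoff uvdb bxbuc xzaly cwaun

Answer: jatir
uoff
uvdb
bxbuc
xzaly
cwaun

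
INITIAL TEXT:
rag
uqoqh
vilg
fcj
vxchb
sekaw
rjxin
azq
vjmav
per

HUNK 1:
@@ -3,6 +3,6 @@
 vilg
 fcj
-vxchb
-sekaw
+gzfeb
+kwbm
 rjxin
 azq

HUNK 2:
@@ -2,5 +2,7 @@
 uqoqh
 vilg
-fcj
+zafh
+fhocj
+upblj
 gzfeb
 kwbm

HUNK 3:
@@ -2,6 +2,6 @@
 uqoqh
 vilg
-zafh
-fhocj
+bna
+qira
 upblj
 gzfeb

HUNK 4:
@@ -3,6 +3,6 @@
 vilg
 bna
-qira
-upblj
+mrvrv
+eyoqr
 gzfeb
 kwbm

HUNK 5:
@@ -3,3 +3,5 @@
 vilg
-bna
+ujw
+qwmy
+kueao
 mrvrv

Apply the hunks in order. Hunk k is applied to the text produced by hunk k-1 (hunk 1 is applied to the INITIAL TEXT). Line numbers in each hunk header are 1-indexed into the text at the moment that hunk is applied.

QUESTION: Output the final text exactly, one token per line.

Hunk 1: at line 3 remove [vxchb,sekaw] add [gzfeb,kwbm] -> 10 lines: rag uqoqh vilg fcj gzfeb kwbm rjxin azq vjmav per
Hunk 2: at line 2 remove [fcj] add [zafh,fhocj,upblj] -> 12 lines: rag uqoqh vilg zafh fhocj upblj gzfeb kwbm rjxin azq vjmav per
Hunk 3: at line 2 remove [zafh,fhocj] add [bna,qira] -> 12 lines: rag uqoqh vilg bna qira upblj gzfeb kwbm rjxin azq vjmav per
Hunk 4: at line 3 remove [qira,upblj] add [mrvrv,eyoqr] -> 12 lines: rag uqoqh vilg bna mrvrv eyoqr gzfeb kwbm rjxin azq vjmav per
Hunk 5: at line 3 remove [bna] add [ujw,qwmy,kueao] -> 14 lines: rag uqoqh vilg ujw qwmy kueao mrvrv eyoqr gzfeb kwbm rjxin azq vjmav per

Answer: rag
uqoqh
vilg
ujw
qwmy
kueao
mrvrv
eyoqr
gzfeb
kwbm
rjxin
azq
vjmav
per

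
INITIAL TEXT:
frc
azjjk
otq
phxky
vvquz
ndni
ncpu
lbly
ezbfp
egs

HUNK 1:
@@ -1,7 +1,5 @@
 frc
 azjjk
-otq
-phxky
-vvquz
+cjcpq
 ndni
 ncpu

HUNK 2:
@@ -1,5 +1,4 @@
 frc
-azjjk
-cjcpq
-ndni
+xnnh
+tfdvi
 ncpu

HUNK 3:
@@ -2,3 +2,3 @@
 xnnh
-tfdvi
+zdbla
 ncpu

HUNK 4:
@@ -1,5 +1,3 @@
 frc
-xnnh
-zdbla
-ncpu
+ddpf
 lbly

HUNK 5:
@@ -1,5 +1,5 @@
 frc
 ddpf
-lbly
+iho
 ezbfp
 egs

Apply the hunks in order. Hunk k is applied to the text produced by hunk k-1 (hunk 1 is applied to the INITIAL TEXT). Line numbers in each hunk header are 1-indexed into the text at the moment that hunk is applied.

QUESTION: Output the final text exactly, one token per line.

Answer: frc
ddpf
iho
ezbfp
egs

Derivation:
Hunk 1: at line 1 remove [otq,phxky,vvquz] add [cjcpq] -> 8 lines: frc azjjk cjcpq ndni ncpu lbly ezbfp egs
Hunk 2: at line 1 remove [azjjk,cjcpq,ndni] add [xnnh,tfdvi] -> 7 lines: frc xnnh tfdvi ncpu lbly ezbfp egs
Hunk 3: at line 2 remove [tfdvi] add [zdbla] -> 7 lines: frc xnnh zdbla ncpu lbly ezbfp egs
Hunk 4: at line 1 remove [xnnh,zdbla,ncpu] add [ddpf] -> 5 lines: frc ddpf lbly ezbfp egs
Hunk 5: at line 1 remove [lbly] add [iho] -> 5 lines: frc ddpf iho ezbfp egs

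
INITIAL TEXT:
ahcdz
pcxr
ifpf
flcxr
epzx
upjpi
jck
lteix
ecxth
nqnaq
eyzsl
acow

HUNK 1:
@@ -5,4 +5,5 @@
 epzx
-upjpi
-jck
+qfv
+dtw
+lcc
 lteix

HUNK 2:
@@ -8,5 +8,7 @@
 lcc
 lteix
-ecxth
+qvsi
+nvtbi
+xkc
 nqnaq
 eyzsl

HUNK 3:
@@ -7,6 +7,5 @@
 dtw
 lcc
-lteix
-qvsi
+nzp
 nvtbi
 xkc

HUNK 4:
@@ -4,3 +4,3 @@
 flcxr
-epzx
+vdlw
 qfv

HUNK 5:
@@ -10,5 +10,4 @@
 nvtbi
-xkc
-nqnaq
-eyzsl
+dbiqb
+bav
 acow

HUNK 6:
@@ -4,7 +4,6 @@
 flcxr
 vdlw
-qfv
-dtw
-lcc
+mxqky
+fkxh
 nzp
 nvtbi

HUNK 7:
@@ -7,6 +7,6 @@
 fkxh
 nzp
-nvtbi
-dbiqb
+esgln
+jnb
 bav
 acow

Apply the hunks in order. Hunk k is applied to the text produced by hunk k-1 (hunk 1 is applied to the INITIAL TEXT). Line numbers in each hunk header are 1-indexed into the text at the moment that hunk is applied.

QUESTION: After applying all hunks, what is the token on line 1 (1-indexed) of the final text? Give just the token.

Hunk 1: at line 5 remove [upjpi,jck] add [qfv,dtw,lcc] -> 13 lines: ahcdz pcxr ifpf flcxr epzx qfv dtw lcc lteix ecxth nqnaq eyzsl acow
Hunk 2: at line 8 remove [ecxth] add [qvsi,nvtbi,xkc] -> 15 lines: ahcdz pcxr ifpf flcxr epzx qfv dtw lcc lteix qvsi nvtbi xkc nqnaq eyzsl acow
Hunk 3: at line 7 remove [lteix,qvsi] add [nzp] -> 14 lines: ahcdz pcxr ifpf flcxr epzx qfv dtw lcc nzp nvtbi xkc nqnaq eyzsl acow
Hunk 4: at line 4 remove [epzx] add [vdlw] -> 14 lines: ahcdz pcxr ifpf flcxr vdlw qfv dtw lcc nzp nvtbi xkc nqnaq eyzsl acow
Hunk 5: at line 10 remove [xkc,nqnaq,eyzsl] add [dbiqb,bav] -> 13 lines: ahcdz pcxr ifpf flcxr vdlw qfv dtw lcc nzp nvtbi dbiqb bav acow
Hunk 6: at line 4 remove [qfv,dtw,lcc] add [mxqky,fkxh] -> 12 lines: ahcdz pcxr ifpf flcxr vdlw mxqky fkxh nzp nvtbi dbiqb bav acow
Hunk 7: at line 7 remove [nvtbi,dbiqb] add [esgln,jnb] -> 12 lines: ahcdz pcxr ifpf flcxr vdlw mxqky fkxh nzp esgln jnb bav acow
Final line 1: ahcdz

Answer: ahcdz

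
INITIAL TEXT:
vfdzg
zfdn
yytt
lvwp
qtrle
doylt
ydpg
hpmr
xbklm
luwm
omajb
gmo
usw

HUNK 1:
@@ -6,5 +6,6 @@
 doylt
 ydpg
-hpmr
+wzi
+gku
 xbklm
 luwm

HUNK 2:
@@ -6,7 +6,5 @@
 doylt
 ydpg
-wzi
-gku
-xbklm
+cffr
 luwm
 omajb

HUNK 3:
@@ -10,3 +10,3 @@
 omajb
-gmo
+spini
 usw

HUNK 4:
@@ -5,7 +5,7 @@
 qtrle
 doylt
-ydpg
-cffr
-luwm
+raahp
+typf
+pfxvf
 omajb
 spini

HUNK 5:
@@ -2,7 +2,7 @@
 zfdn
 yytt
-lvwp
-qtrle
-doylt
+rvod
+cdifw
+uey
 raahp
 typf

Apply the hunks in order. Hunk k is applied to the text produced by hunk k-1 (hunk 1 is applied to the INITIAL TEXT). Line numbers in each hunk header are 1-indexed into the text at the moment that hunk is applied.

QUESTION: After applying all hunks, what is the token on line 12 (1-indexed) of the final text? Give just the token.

Hunk 1: at line 6 remove [hpmr] add [wzi,gku] -> 14 lines: vfdzg zfdn yytt lvwp qtrle doylt ydpg wzi gku xbklm luwm omajb gmo usw
Hunk 2: at line 6 remove [wzi,gku,xbklm] add [cffr] -> 12 lines: vfdzg zfdn yytt lvwp qtrle doylt ydpg cffr luwm omajb gmo usw
Hunk 3: at line 10 remove [gmo] add [spini] -> 12 lines: vfdzg zfdn yytt lvwp qtrle doylt ydpg cffr luwm omajb spini usw
Hunk 4: at line 5 remove [ydpg,cffr,luwm] add [raahp,typf,pfxvf] -> 12 lines: vfdzg zfdn yytt lvwp qtrle doylt raahp typf pfxvf omajb spini usw
Hunk 5: at line 2 remove [lvwp,qtrle,doylt] add [rvod,cdifw,uey] -> 12 lines: vfdzg zfdn yytt rvod cdifw uey raahp typf pfxvf omajb spini usw
Final line 12: usw

Answer: usw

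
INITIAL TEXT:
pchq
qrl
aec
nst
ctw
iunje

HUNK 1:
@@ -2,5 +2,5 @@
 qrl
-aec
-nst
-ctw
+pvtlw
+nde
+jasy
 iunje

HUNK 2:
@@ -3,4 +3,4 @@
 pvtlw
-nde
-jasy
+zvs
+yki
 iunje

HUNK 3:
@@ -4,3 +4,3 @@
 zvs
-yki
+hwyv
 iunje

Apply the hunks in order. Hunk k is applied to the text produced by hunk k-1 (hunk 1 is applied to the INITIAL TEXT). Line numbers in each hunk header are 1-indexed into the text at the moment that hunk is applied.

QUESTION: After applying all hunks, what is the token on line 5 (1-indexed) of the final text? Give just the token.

Hunk 1: at line 2 remove [aec,nst,ctw] add [pvtlw,nde,jasy] -> 6 lines: pchq qrl pvtlw nde jasy iunje
Hunk 2: at line 3 remove [nde,jasy] add [zvs,yki] -> 6 lines: pchq qrl pvtlw zvs yki iunje
Hunk 3: at line 4 remove [yki] add [hwyv] -> 6 lines: pchq qrl pvtlw zvs hwyv iunje
Final line 5: hwyv

Answer: hwyv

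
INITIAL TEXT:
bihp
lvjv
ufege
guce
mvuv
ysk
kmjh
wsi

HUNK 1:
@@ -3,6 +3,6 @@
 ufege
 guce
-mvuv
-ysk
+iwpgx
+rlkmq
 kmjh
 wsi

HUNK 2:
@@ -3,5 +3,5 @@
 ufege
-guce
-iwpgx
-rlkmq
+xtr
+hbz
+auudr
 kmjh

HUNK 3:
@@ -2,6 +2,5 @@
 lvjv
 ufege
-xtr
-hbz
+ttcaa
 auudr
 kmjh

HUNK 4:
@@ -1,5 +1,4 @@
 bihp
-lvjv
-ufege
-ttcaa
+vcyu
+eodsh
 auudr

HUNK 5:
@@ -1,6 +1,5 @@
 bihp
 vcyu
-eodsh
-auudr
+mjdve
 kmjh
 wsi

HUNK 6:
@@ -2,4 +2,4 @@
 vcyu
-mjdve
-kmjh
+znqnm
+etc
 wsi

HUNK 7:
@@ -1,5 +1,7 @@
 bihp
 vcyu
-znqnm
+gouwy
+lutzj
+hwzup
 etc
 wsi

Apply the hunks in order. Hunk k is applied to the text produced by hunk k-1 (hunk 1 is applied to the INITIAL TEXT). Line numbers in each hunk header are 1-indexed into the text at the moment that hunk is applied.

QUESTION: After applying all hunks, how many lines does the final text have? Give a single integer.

Hunk 1: at line 3 remove [mvuv,ysk] add [iwpgx,rlkmq] -> 8 lines: bihp lvjv ufege guce iwpgx rlkmq kmjh wsi
Hunk 2: at line 3 remove [guce,iwpgx,rlkmq] add [xtr,hbz,auudr] -> 8 lines: bihp lvjv ufege xtr hbz auudr kmjh wsi
Hunk 3: at line 2 remove [xtr,hbz] add [ttcaa] -> 7 lines: bihp lvjv ufege ttcaa auudr kmjh wsi
Hunk 4: at line 1 remove [lvjv,ufege,ttcaa] add [vcyu,eodsh] -> 6 lines: bihp vcyu eodsh auudr kmjh wsi
Hunk 5: at line 1 remove [eodsh,auudr] add [mjdve] -> 5 lines: bihp vcyu mjdve kmjh wsi
Hunk 6: at line 2 remove [mjdve,kmjh] add [znqnm,etc] -> 5 lines: bihp vcyu znqnm etc wsi
Hunk 7: at line 1 remove [znqnm] add [gouwy,lutzj,hwzup] -> 7 lines: bihp vcyu gouwy lutzj hwzup etc wsi
Final line count: 7

Answer: 7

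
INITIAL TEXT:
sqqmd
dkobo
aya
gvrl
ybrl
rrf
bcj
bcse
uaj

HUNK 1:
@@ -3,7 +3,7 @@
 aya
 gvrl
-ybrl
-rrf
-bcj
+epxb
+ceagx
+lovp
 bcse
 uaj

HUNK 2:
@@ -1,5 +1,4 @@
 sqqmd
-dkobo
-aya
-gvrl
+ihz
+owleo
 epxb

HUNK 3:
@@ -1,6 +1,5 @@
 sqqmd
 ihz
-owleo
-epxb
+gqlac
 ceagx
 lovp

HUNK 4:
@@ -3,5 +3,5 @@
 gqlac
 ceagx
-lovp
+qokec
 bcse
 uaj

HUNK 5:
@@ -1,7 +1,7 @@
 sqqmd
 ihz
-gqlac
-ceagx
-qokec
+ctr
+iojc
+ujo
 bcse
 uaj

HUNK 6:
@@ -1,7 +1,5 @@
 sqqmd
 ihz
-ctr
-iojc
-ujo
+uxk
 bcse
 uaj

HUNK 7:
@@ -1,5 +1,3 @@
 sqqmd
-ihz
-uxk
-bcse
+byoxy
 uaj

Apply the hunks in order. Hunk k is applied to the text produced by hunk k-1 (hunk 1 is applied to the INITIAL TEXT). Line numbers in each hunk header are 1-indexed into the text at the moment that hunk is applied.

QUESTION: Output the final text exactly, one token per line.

Hunk 1: at line 3 remove [ybrl,rrf,bcj] add [epxb,ceagx,lovp] -> 9 lines: sqqmd dkobo aya gvrl epxb ceagx lovp bcse uaj
Hunk 2: at line 1 remove [dkobo,aya,gvrl] add [ihz,owleo] -> 8 lines: sqqmd ihz owleo epxb ceagx lovp bcse uaj
Hunk 3: at line 1 remove [owleo,epxb] add [gqlac] -> 7 lines: sqqmd ihz gqlac ceagx lovp bcse uaj
Hunk 4: at line 3 remove [lovp] add [qokec] -> 7 lines: sqqmd ihz gqlac ceagx qokec bcse uaj
Hunk 5: at line 1 remove [gqlac,ceagx,qokec] add [ctr,iojc,ujo] -> 7 lines: sqqmd ihz ctr iojc ujo bcse uaj
Hunk 6: at line 1 remove [ctr,iojc,ujo] add [uxk] -> 5 lines: sqqmd ihz uxk bcse uaj
Hunk 7: at line 1 remove [ihz,uxk,bcse] add [byoxy] -> 3 lines: sqqmd byoxy uaj

Answer: sqqmd
byoxy
uaj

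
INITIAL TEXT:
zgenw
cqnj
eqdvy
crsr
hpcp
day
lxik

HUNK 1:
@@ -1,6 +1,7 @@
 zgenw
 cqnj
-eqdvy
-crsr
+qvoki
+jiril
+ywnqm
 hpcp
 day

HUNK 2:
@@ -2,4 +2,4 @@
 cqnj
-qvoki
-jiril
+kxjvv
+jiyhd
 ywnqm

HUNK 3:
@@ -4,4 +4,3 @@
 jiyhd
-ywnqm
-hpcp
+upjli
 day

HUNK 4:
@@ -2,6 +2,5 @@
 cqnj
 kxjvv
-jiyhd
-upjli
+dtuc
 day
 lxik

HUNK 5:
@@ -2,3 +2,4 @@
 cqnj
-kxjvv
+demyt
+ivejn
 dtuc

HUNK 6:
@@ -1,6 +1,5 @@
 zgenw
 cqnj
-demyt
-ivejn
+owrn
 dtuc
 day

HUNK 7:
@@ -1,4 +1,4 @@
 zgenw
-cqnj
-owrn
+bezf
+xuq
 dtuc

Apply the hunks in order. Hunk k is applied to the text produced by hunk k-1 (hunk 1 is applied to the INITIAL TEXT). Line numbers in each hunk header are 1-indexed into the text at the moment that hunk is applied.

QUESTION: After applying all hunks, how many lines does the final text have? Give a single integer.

Answer: 6

Derivation:
Hunk 1: at line 1 remove [eqdvy,crsr] add [qvoki,jiril,ywnqm] -> 8 lines: zgenw cqnj qvoki jiril ywnqm hpcp day lxik
Hunk 2: at line 2 remove [qvoki,jiril] add [kxjvv,jiyhd] -> 8 lines: zgenw cqnj kxjvv jiyhd ywnqm hpcp day lxik
Hunk 3: at line 4 remove [ywnqm,hpcp] add [upjli] -> 7 lines: zgenw cqnj kxjvv jiyhd upjli day lxik
Hunk 4: at line 2 remove [jiyhd,upjli] add [dtuc] -> 6 lines: zgenw cqnj kxjvv dtuc day lxik
Hunk 5: at line 2 remove [kxjvv] add [demyt,ivejn] -> 7 lines: zgenw cqnj demyt ivejn dtuc day lxik
Hunk 6: at line 1 remove [demyt,ivejn] add [owrn] -> 6 lines: zgenw cqnj owrn dtuc day lxik
Hunk 7: at line 1 remove [cqnj,owrn] add [bezf,xuq] -> 6 lines: zgenw bezf xuq dtuc day lxik
Final line count: 6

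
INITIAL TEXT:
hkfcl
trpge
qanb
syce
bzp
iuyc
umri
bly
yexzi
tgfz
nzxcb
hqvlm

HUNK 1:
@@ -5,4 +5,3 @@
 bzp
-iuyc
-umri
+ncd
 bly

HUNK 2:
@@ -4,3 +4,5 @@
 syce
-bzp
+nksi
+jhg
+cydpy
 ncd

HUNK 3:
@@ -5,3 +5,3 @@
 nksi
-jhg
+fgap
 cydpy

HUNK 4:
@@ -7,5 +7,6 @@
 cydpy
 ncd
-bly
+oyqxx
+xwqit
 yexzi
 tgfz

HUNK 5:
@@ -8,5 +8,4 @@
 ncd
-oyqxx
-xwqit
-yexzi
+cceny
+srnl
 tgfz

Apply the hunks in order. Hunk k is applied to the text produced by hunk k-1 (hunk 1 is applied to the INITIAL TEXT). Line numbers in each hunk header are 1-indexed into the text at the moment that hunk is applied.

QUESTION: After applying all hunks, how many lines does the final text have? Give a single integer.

Answer: 13

Derivation:
Hunk 1: at line 5 remove [iuyc,umri] add [ncd] -> 11 lines: hkfcl trpge qanb syce bzp ncd bly yexzi tgfz nzxcb hqvlm
Hunk 2: at line 4 remove [bzp] add [nksi,jhg,cydpy] -> 13 lines: hkfcl trpge qanb syce nksi jhg cydpy ncd bly yexzi tgfz nzxcb hqvlm
Hunk 3: at line 5 remove [jhg] add [fgap] -> 13 lines: hkfcl trpge qanb syce nksi fgap cydpy ncd bly yexzi tgfz nzxcb hqvlm
Hunk 4: at line 7 remove [bly] add [oyqxx,xwqit] -> 14 lines: hkfcl trpge qanb syce nksi fgap cydpy ncd oyqxx xwqit yexzi tgfz nzxcb hqvlm
Hunk 5: at line 8 remove [oyqxx,xwqit,yexzi] add [cceny,srnl] -> 13 lines: hkfcl trpge qanb syce nksi fgap cydpy ncd cceny srnl tgfz nzxcb hqvlm
Final line count: 13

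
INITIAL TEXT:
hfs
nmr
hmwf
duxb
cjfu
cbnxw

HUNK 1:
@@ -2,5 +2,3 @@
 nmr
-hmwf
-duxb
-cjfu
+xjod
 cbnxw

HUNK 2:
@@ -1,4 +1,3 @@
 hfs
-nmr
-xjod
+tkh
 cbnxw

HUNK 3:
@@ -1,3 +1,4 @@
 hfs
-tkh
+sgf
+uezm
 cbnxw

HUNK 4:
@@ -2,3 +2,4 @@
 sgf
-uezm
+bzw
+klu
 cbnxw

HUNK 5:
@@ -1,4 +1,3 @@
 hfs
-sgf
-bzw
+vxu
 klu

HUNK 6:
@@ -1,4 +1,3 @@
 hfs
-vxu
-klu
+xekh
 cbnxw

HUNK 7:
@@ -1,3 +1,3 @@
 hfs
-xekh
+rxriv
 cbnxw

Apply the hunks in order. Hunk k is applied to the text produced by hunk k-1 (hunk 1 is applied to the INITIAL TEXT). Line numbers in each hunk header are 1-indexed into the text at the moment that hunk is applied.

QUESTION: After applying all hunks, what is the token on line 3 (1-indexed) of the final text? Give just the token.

Hunk 1: at line 2 remove [hmwf,duxb,cjfu] add [xjod] -> 4 lines: hfs nmr xjod cbnxw
Hunk 2: at line 1 remove [nmr,xjod] add [tkh] -> 3 lines: hfs tkh cbnxw
Hunk 3: at line 1 remove [tkh] add [sgf,uezm] -> 4 lines: hfs sgf uezm cbnxw
Hunk 4: at line 2 remove [uezm] add [bzw,klu] -> 5 lines: hfs sgf bzw klu cbnxw
Hunk 5: at line 1 remove [sgf,bzw] add [vxu] -> 4 lines: hfs vxu klu cbnxw
Hunk 6: at line 1 remove [vxu,klu] add [xekh] -> 3 lines: hfs xekh cbnxw
Hunk 7: at line 1 remove [xekh] add [rxriv] -> 3 lines: hfs rxriv cbnxw
Final line 3: cbnxw

Answer: cbnxw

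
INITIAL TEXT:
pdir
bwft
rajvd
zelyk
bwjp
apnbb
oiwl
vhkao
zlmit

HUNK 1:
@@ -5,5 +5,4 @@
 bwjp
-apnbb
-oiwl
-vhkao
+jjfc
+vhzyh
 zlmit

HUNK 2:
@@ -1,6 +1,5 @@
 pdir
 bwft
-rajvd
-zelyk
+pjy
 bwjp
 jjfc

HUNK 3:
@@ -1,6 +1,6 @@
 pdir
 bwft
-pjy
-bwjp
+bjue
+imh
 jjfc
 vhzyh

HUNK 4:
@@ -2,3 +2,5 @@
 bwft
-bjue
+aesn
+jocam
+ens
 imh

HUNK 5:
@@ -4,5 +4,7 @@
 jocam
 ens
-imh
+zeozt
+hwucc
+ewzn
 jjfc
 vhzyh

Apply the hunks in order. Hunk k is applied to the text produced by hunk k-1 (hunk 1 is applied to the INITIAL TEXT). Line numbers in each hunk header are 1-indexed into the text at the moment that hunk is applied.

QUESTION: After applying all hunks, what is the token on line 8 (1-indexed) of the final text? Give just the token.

Answer: ewzn

Derivation:
Hunk 1: at line 5 remove [apnbb,oiwl,vhkao] add [jjfc,vhzyh] -> 8 lines: pdir bwft rajvd zelyk bwjp jjfc vhzyh zlmit
Hunk 2: at line 1 remove [rajvd,zelyk] add [pjy] -> 7 lines: pdir bwft pjy bwjp jjfc vhzyh zlmit
Hunk 3: at line 1 remove [pjy,bwjp] add [bjue,imh] -> 7 lines: pdir bwft bjue imh jjfc vhzyh zlmit
Hunk 4: at line 2 remove [bjue] add [aesn,jocam,ens] -> 9 lines: pdir bwft aesn jocam ens imh jjfc vhzyh zlmit
Hunk 5: at line 4 remove [imh] add [zeozt,hwucc,ewzn] -> 11 lines: pdir bwft aesn jocam ens zeozt hwucc ewzn jjfc vhzyh zlmit
Final line 8: ewzn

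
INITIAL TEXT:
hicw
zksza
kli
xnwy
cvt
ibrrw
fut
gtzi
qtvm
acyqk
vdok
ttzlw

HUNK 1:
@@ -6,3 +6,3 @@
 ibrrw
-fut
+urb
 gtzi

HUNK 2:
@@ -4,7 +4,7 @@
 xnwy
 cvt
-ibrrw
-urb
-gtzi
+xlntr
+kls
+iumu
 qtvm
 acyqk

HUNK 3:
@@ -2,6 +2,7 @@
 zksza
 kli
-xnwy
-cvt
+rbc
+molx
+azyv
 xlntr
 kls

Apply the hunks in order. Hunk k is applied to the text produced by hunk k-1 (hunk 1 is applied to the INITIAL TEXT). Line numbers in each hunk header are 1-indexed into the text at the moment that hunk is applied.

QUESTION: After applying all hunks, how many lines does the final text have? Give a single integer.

Hunk 1: at line 6 remove [fut] add [urb] -> 12 lines: hicw zksza kli xnwy cvt ibrrw urb gtzi qtvm acyqk vdok ttzlw
Hunk 2: at line 4 remove [ibrrw,urb,gtzi] add [xlntr,kls,iumu] -> 12 lines: hicw zksza kli xnwy cvt xlntr kls iumu qtvm acyqk vdok ttzlw
Hunk 3: at line 2 remove [xnwy,cvt] add [rbc,molx,azyv] -> 13 lines: hicw zksza kli rbc molx azyv xlntr kls iumu qtvm acyqk vdok ttzlw
Final line count: 13

Answer: 13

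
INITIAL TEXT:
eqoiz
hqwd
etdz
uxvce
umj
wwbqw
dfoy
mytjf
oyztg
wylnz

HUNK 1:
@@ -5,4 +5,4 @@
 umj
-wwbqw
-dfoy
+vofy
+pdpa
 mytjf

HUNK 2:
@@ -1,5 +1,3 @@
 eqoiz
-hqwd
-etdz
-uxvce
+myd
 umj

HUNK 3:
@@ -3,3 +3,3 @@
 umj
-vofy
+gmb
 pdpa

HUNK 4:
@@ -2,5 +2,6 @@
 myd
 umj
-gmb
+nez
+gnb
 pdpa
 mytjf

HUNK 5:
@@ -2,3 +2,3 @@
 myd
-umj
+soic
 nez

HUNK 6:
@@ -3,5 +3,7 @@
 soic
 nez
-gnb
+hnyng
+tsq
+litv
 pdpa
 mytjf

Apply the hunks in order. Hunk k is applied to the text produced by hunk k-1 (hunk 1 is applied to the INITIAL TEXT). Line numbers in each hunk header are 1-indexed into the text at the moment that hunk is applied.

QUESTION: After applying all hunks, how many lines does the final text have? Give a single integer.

Hunk 1: at line 5 remove [wwbqw,dfoy] add [vofy,pdpa] -> 10 lines: eqoiz hqwd etdz uxvce umj vofy pdpa mytjf oyztg wylnz
Hunk 2: at line 1 remove [hqwd,etdz,uxvce] add [myd] -> 8 lines: eqoiz myd umj vofy pdpa mytjf oyztg wylnz
Hunk 3: at line 3 remove [vofy] add [gmb] -> 8 lines: eqoiz myd umj gmb pdpa mytjf oyztg wylnz
Hunk 4: at line 2 remove [gmb] add [nez,gnb] -> 9 lines: eqoiz myd umj nez gnb pdpa mytjf oyztg wylnz
Hunk 5: at line 2 remove [umj] add [soic] -> 9 lines: eqoiz myd soic nez gnb pdpa mytjf oyztg wylnz
Hunk 6: at line 3 remove [gnb] add [hnyng,tsq,litv] -> 11 lines: eqoiz myd soic nez hnyng tsq litv pdpa mytjf oyztg wylnz
Final line count: 11

Answer: 11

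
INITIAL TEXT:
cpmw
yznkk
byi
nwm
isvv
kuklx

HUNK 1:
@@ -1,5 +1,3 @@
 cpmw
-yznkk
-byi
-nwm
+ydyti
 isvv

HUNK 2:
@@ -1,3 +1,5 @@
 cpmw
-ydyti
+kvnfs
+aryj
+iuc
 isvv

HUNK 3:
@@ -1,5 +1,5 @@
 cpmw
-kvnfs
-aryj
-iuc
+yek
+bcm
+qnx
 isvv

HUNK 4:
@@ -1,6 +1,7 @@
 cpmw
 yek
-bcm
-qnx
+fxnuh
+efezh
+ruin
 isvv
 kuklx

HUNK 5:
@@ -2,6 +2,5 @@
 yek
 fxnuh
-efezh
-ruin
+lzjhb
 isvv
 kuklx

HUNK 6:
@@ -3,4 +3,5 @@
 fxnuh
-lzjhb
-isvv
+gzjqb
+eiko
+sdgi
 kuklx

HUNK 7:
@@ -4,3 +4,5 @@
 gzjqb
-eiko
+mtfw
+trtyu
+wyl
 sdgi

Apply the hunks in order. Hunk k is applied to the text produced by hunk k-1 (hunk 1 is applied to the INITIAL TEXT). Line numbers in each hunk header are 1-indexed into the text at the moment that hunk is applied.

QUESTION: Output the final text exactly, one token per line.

Hunk 1: at line 1 remove [yznkk,byi,nwm] add [ydyti] -> 4 lines: cpmw ydyti isvv kuklx
Hunk 2: at line 1 remove [ydyti] add [kvnfs,aryj,iuc] -> 6 lines: cpmw kvnfs aryj iuc isvv kuklx
Hunk 3: at line 1 remove [kvnfs,aryj,iuc] add [yek,bcm,qnx] -> 6 lines: cpmw yek bcm qnx isvv kuklx
Hunk 4: at line 1 remove [bcm,qnx] add [fxnuh,efezh,ruin] -> 7 lines: cpmw yek fxnuh efezh ruin isvv kuklx
Hunk 5: at line 2 remove [efezh,ruin] add [lzjhb] -> 6 lines: cpmw yek fxnuh lzjhb isvv kuklx
Hunk 6: at line 3 remove [lzjhb,isvv] add [gzjqb,eiko,sdgi] -> 7 lines: cpmw yek fxnuh gzjqb eiko sdgi kuklx
Hunk 7: at line 4 remove [eiko] add [mtfw,trtyu,wyl] -> 9 lines: cpmw yek fxnuh gzjqb mtfw trtyu wyl sdgi kuklx

Answer: cpmw
yek
fxnuh
gzjqb
mtfw
trtyu
wyl
sdgi
kuklx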